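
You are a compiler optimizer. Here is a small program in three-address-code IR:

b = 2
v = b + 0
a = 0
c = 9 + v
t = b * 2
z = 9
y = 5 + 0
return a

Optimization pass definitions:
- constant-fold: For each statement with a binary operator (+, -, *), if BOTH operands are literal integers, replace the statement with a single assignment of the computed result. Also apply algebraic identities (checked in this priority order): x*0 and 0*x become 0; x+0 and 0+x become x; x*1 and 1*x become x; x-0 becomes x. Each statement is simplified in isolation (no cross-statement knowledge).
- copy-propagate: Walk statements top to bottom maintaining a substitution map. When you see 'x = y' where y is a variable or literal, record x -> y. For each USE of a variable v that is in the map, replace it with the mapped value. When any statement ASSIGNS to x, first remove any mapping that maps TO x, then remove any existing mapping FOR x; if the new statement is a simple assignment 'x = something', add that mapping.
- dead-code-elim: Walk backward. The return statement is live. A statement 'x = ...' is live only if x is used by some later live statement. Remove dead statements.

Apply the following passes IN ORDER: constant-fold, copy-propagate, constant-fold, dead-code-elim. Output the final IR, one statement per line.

Initial IR:
  b = 2
  v = b + 0
  a = 0
  c = 9 + v
  t = b * 2
  z = 9
  y = 5 + 0
  return a
After constant-fold (8 stmts):
  b = 2
  v = b
  a = 0
  c = 9 + v
  t = b * 2
  z = 9
  y = 5
  return a
After copy-propagate (8 stmts):
  b = 2
  v = 2
  a = 0
  c = 9 + 2
  t = 2 * 2
  z = 9
  y = 5
  return 0
After constant-fold (8 stmts):
  b = 2
  v = 2
  a = 0
  c = 11
  t = 4
  z = 9
  y = 5
  return 0
After dead-code-elim (1 stmts):
  return 0

Answer: return 0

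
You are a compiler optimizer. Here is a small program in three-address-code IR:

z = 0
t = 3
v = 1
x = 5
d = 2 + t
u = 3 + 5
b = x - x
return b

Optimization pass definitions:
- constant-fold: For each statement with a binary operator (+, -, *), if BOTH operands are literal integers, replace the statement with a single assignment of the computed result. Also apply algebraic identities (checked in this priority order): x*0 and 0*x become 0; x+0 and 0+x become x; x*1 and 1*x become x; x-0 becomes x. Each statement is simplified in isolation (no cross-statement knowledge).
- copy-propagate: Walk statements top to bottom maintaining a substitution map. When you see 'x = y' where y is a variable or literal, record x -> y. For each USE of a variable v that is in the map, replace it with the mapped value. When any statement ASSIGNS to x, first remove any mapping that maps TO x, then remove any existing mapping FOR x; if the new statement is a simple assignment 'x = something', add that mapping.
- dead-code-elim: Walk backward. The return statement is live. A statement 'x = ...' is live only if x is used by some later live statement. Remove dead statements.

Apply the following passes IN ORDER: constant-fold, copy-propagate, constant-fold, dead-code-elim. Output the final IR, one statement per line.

Initial IR:
  z = 0
  t = 3
  v = 1
  x = 5
  d = 2 + t
  u = 3 + 5
  b = x - x
  return b
After constant-fold (8 stmts):
  z = 0
  t = 3
  v = 1
  x = 5
  d = 2 + t
  u = 8
  b = x - x
  return b
After copy-propagate (8 stmts):
  z = 0
  t = 3
  v = 1
  x = 5
  d = 2 + 3
  u = 8
  b = 5 - 5
  return b
After constant-fold (8 stmts):
  z = 0
  t = 3
  v = 1
  x = 5
  d = 5
  u = 8
  b = 0
  return b
After dead-code-elim (2 stmts):
  b = 0
  return b

Answer: b = 0
return b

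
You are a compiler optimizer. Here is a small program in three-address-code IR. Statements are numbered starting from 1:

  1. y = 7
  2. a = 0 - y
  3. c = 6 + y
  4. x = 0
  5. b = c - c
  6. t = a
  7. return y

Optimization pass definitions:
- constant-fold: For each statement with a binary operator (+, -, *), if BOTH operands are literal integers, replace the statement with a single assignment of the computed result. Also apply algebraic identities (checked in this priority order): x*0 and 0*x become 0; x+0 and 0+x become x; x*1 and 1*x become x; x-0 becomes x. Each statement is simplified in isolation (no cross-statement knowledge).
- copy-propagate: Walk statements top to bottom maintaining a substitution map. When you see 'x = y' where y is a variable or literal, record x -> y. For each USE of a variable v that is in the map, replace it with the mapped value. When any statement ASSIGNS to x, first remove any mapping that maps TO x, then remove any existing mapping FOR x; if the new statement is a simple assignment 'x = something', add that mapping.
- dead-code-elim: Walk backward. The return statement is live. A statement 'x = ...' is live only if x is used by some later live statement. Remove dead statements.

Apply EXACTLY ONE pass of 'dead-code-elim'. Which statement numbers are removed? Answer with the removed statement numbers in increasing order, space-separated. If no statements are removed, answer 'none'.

Backward liveness scan:
Stmt 1 'y = 7': KEEP (y is live); live-in = []
Stmt 2 'a = 0 - y': DEAD (a not in live set ['y'])
Stmt 3 'c = 6 + y': DEAD (c not in live set ['y'])
Stmt 4 'x = 0': DEAD (x not in live set ['y'])
Stmt 5 'b = c - c': DEAD (b not in live set ['y'])
Stmt 6 't = a': DEAD (t not in live set ['y'])
Stmt 7 'return y': KEEP (return); live-in = ['y']
Removed statement numbers: [2, 3, 4, 5, 6]
Surviving IR:
  y = 7
  return y

Answer: 2 3 4 5 6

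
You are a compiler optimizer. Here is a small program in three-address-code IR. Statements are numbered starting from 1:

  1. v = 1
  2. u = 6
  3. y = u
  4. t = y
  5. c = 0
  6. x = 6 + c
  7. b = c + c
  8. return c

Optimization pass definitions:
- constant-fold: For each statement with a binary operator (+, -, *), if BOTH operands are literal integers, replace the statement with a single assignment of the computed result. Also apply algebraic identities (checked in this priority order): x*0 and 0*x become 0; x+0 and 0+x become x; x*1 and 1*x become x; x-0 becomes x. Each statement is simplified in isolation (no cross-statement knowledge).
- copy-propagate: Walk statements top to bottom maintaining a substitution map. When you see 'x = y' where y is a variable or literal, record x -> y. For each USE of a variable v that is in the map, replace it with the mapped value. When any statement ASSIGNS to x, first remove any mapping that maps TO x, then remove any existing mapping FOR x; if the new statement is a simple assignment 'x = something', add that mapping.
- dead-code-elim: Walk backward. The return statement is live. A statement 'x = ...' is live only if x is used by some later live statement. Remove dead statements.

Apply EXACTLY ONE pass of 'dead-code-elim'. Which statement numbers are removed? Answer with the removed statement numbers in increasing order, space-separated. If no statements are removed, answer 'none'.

Answer: 1 2 3 4 6 7

Derivation:
Backward liveness scan:
Stmt 1 'v = 1': DEAD (v not in live set [])
Stmt 2 'u = 6': DEAD (u not in live set [])
Stmt 3 'y = u': DEAD (y not in live set [])
Stmt 4 't = y': DEAD (t not in live set [])
Stmt 5 'c = 0': KEEP (c is live); live-in = []
Stmt 6 'x = 6 + c': DEAD (x not in live set ['c'])
Stmt 7 'b = c + c': DEAD (b not in live set ['c'])
Stmt 8 'return c': KEEP (return); live-in = ['c']
Removed statement numbers: [1, 2, 3, 4, 6, 7]
Surviving IR:
  c = 0
  return c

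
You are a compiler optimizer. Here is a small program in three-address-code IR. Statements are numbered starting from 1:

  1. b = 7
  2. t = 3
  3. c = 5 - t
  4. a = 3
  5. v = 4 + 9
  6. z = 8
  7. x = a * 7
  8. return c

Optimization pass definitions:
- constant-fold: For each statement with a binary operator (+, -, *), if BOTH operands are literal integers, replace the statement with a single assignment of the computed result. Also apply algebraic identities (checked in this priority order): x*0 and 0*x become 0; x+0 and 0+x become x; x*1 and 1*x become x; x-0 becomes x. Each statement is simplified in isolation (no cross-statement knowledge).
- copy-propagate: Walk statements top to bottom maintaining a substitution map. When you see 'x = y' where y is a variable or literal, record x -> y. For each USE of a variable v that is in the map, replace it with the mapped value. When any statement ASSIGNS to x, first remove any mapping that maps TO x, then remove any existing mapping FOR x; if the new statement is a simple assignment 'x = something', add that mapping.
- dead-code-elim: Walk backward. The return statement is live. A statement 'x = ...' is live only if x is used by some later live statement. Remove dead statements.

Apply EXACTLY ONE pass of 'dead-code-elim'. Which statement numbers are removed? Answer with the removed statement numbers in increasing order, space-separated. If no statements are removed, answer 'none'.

Backward liveness scan:
Stmt 1 'b = 7': DEAD (b not in live set [])
Stmt 2 't = 3': KEEP (t is live); live-in = []
Stmt 3 'c = 5 - t': KEEP (c is live); live-in = ['t']
Stmt 4 'a = 3': DEAD (a not in live set ['c'])
Stmt 5 'v = 4 + 9': DEAD (v not in live set ['c'])
Stmt 6 'z = 8': DEAD (z not in live set ['c'])
Stmt 7 'x = a * 7': DEAD (x not in live set ['c'])
Stmt 8 'return c': KEEP (return); live-in = ['c']
Removed statement numbers: [1, 4, 5, 6, 7]
Surviving IR:
  t = 3
  c = 5 - t
  return c

Answer: 1 4 5 6 7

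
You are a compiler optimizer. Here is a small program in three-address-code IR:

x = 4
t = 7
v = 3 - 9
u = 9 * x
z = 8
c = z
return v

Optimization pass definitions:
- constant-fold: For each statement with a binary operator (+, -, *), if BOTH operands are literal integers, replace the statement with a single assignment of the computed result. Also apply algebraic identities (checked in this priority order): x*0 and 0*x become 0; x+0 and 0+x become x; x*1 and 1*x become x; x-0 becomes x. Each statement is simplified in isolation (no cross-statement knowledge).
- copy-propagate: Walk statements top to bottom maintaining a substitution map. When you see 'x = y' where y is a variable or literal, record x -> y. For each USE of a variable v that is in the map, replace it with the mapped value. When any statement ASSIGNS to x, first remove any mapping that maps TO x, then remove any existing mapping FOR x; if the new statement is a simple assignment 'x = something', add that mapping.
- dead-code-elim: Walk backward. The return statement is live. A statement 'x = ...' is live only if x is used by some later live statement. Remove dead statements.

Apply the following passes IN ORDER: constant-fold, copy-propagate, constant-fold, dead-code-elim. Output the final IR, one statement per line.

Answer: return -6

Derivation:
Initial IR:
  x = 4
  t = 7
  v = 3 - 9
  u = 9 * x
  z = 8
  c = z
  return v
After constant-fold (7 stmts):
  x = 4
  t = 7
  v = -6
  u = 9 * x
  z = 8
  c = z
  return v
After copy-propagate (7 stmts):
  x = 4
  t = 7
  v = -6
  u = 9 * 4
  z = 8
  c = 8
  return -6
After constant-fold (7 stmts):
  x = 4
  t = 7
  v = -6
  u = 36
  z = 8
  c = 8
  return -6
After dead-code-elim (1 stmts):
  return -6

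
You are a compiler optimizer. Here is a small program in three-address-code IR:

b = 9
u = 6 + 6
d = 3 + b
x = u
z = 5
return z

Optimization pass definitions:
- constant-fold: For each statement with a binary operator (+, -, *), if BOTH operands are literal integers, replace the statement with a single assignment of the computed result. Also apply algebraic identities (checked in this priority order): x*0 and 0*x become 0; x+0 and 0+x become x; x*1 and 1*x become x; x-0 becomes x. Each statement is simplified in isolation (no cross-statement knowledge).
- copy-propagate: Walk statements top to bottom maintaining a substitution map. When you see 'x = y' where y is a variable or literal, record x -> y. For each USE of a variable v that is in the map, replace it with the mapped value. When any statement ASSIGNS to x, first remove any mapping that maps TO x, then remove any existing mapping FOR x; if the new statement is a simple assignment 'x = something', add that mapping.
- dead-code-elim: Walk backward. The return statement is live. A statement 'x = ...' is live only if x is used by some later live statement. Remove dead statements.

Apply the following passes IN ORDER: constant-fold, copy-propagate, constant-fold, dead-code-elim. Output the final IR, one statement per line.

Answer: return 5

Derivation:
Initial IR:
  b = 9
  u = 6 + 6
  d = 3 + b
  x = u
  z = 5
  return z
After constant-fold (6 stmts):
  b = 9
  u = 12
  d = 3 + b
  x = u
  z = 5
  return z
After copy-propagate (6 stmts):
  b = 9
  u = 12
  d = 3 + 9
  x = 12
  z = 5
  return 5
After constant-fold (6 stmts):
  b = 9
  u = 12
  d = 12
  x = 12
  z = 5
  return 5
After dead-code-elim (1 stmts):
  return 5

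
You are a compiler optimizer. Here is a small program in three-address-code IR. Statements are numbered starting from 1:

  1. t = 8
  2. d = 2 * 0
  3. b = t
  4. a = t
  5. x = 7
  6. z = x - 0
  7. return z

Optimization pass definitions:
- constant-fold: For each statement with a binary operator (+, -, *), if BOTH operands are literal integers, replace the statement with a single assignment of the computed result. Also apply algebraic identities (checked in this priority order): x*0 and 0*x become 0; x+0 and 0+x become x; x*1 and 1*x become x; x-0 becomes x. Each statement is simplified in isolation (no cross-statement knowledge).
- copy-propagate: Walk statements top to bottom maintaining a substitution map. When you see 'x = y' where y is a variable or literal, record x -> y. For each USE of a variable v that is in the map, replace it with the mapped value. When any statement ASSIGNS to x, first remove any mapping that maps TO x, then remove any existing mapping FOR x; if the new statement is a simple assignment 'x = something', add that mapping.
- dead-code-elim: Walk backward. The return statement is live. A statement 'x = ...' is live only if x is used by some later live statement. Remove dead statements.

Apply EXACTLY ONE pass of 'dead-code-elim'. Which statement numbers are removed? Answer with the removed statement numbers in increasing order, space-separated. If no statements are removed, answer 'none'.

Answer: 1 2 3 4

Derivation:
Backward liveness scan:
Stmt 1 't = 8': DEAD (t not in live set [])
Stmt 2 'd = 2 * 0': DEAD (d not in live set [])
Stmt 3 'b = t': DEAD (b not in live set [])
Stmt 4 'a = t': DEAD (a not in live set [])
Stmt 5 'x = 7': KEEP (x is live); live-in = []
Stmt 6 'z = x - 0': KEEP (z is live); live-in = ['x']
Stmt 7 'return z': KEEP (return); live-in = ['z']
Removed statement numbers: [1, 2, 3, 4]
Surviving IR:
  x = 7
  z = x - 0
  return z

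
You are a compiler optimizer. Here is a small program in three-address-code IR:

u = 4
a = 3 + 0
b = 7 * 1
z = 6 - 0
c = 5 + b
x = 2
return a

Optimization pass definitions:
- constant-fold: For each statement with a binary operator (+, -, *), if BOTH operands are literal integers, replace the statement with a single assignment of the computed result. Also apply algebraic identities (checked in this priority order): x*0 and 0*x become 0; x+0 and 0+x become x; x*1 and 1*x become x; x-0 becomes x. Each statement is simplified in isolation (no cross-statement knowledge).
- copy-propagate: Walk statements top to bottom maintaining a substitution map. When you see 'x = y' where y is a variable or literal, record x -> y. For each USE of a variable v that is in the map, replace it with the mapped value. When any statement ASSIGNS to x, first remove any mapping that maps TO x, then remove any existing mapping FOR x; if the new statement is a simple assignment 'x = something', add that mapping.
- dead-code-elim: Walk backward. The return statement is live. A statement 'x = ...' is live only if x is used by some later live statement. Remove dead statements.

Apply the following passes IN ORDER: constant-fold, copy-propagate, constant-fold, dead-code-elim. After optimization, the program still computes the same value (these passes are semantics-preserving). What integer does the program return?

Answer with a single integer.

Initial IR:
  u = 4
  a = 3 + 0
  b = 7 * 1
  z = 6 - 0
  c = 5 + b
  x = 2
  return a
After constant-fold (7 stmts):
  u = 4
  a = 3
  b = 7
  z = 6
  c = 5 + b
  x = 2
  return a
After copy-propagate (7 stmts):
  u = 4
  a = 3
  b = 7
  z = 6
  c = 5 + 7
  x = 2
  return 3
After constant-fold (7 stmts):
  u = 4
  a = 3
  b = 7
  z = 6
  c = 12
  x = 2
  return 3
After dead-code-elim (1 stmts):
  return 3
Evaluate:
  u = 4  =>  u = 4
  a = 3 + 0  =>  a = 3
  b = 7 * 1  =>  b = 7
  z = 6 - 0  =>  z = 6
  c = 5 + b  =>  c = 12
  x = 2  =>  x = 2
  return a = 3

Answer: 3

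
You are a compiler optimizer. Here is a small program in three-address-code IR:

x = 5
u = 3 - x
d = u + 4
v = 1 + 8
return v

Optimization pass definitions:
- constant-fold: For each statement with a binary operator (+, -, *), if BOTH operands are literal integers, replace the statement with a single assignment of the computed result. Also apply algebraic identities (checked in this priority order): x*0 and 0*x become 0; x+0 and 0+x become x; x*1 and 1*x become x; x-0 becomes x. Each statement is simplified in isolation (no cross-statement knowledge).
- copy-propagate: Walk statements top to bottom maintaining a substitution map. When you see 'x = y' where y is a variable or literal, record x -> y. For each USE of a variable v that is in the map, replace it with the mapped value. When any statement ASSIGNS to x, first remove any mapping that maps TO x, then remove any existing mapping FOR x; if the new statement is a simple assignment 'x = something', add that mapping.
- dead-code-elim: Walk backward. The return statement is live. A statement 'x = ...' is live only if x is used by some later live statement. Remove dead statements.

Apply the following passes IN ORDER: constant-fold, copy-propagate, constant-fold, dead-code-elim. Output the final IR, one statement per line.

Answer: return 9

Derivation:
Initial IR:
  x = 5
  u = 3 - x
  d = u + 4
  v = 1 + 8
  return v
After constant-fold (5 stmts):
  x = 5
  u = 3 - x
  d = u + 4
  v = 9
  return v
After copy-propagate (5 stmts):
  x = 5
  u = 3 - 5
  d = u + 4
  v = 9
  return 9
After constant-fold (5 stmts):
  x = 5
  u = -2
  d = u + 4
  v = 9
  return 9
After dead-code-elim (1 stmts):
  return 9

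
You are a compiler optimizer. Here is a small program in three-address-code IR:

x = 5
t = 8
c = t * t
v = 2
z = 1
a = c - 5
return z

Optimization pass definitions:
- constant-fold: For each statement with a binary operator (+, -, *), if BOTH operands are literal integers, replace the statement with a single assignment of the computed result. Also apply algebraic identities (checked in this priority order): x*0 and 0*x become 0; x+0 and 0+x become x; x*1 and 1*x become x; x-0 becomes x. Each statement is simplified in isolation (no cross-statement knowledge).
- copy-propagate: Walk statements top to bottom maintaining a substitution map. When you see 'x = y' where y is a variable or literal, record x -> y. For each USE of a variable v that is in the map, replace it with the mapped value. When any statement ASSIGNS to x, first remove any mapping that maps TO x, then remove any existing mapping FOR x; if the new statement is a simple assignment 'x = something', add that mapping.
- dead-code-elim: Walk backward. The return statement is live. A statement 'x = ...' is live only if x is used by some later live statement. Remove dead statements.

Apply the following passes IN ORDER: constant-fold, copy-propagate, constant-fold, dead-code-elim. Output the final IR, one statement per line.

Initial IR:
  x = 5
  t = 8
  c = t * t
  v = 2
  z = 1
  a = c - 5
  return z
After constant-fold (7 stmts):
  x = 5
  t = 8
  c = t * t
  v = 2
  z = 1
  a = c - 5
  return z
After copy-propagate (7 stmts):
  x = 5
  t = 8
  c = 8 * 8
  v = 2
  z = 1
  a = c - 5
  return 1
After constant-fold (7 stmts):
  x = 5
  t = 8
  c = 64
  v = 2
  z = 1
  a = c - 5
  return 1
After dead-code-elim (1 stmts):
  return 1

Answer: return 1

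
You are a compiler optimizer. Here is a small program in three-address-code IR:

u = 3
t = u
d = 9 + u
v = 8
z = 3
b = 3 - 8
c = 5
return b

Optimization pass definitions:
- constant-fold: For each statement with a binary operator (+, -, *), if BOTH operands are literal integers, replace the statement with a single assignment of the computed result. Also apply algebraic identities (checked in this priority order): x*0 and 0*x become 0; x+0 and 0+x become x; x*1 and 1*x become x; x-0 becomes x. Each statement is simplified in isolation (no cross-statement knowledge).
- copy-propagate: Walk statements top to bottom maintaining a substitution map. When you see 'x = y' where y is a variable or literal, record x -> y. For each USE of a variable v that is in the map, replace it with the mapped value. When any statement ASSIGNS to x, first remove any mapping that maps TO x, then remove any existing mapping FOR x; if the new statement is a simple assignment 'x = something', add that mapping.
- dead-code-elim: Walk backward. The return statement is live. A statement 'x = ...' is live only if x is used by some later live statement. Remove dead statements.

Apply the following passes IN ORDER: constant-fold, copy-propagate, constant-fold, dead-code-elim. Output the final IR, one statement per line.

Answer: return -5

Derivation:
Initial IR:
  u = 3
  t = u
  d = 9 + u
  v = 8
  z = 3
  b = 3 - 8
  c = 5
  return b
After constant-fold (8 stmts):
  u = 3
  t = u
  d = 9 + u
  v = 8
  z = 3
  b = -5
  c = 5
  return b
After copy-propagate (8 stmts):
  u = 3
  t = 3
  d = 9 + 3
  v = 8
  z = 3
  b = -5
  c = 5
  return -5
After constant-fold (8 stmts):
  u = 3
  t = 3
  d = 12
  v = 8
  z = 3
  b = -5
  c = 5
  return -5
After dead-code-elim (1 stmts):
  return -5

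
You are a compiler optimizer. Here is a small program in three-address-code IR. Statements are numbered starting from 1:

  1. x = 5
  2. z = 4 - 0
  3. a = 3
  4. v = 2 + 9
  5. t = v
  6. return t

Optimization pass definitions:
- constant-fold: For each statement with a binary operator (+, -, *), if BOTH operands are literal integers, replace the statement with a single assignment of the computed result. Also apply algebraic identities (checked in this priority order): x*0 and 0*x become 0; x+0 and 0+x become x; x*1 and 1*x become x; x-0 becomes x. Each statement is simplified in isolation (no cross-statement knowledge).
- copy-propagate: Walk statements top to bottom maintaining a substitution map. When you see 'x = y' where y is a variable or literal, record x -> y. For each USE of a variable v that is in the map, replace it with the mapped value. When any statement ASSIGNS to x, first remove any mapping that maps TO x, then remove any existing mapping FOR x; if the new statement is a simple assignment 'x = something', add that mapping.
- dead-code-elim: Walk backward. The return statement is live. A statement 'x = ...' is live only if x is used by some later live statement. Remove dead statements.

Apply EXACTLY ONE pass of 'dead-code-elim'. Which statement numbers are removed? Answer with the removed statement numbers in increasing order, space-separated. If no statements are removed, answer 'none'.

Answer: 1 2 3

Derivation:
Backward liveness scan:
Stmt 1 'x = 5': DEAD (x not in live set [])
Stmt 2 'z = 4 - 0': DEAD (z not in live set [])
Stmt 3 'a = 3': DEAD (a not in live set [])
Stmt 4 'v = 2 + 9': KEEP (v is live); live-in = []
Stmt 5 't = v': KEEP (t is live); live-in = ['v']
Stmt 6 'return t': KEEP (return); live-in = ['t']
Removed statement numbers: [1, 2, 3]
Surviving IR:
  v = 2 + 9
  t = v
  return t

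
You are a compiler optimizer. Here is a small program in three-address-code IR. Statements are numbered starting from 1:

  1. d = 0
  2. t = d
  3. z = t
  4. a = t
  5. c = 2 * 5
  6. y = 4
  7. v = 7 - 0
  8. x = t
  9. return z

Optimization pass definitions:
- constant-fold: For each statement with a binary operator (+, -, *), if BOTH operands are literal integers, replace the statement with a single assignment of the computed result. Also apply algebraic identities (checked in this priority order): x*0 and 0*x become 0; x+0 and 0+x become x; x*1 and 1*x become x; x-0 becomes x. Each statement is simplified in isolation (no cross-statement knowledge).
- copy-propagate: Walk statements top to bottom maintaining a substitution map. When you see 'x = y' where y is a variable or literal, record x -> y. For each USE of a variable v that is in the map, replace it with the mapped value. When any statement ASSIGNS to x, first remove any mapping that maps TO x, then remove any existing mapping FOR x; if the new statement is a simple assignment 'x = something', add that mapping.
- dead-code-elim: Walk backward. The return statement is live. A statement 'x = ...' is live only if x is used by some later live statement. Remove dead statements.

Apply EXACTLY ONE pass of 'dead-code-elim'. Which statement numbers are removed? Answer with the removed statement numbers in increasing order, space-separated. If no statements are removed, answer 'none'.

Backward liveness scan:
Stmt 1 'd = 0': KEEP (d is live); live-in = []
Stmt 2 't = d': KEEP (t is live); live-in = ['d']
Stmt 3 'z = t': KEEP (z is live); live-in = ['t']
Stmt 4 'a = t': DEAD (a not in live set ['z'])
Stmt 5 'c = 2 * 5': DEAD (c not in live set ['z'])
Stmt 6 'y = 4': DEAD (y not in live set ['z'])
Stmt 7 'v = 7 - 0': DEAD (v not in live set ['z'])
Stmt 8 'x = t': DEAD (x not in live set ['z'])
Stmt 9 'return z': KEEP (return); live-in = ['z']
Removed statement numbers: [4, 5, 6, 7, 8]
Surviving IR:
  d = 0
  t = d
  z = t
  return z

Answer: 4 5 6 7 8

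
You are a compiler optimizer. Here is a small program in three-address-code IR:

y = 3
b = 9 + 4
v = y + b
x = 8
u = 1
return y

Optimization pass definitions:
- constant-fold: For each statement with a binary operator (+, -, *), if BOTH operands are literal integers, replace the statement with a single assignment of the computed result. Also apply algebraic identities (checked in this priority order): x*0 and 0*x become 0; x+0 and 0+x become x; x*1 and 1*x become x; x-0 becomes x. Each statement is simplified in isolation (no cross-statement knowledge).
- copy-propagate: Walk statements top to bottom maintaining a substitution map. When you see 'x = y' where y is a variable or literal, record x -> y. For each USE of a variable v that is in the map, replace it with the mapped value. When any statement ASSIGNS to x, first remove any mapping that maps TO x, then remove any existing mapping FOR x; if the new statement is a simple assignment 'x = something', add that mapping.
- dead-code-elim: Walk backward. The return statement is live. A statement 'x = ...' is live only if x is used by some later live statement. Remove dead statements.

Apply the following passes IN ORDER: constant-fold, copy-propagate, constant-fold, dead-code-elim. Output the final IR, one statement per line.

Initial IR:
  y = 3
  b = 9 + 4
  v = y + b
  x = 8
  u = 1
  return y
After constant-fold (6 stmts):
  y = 3
  b = 13
  v = y + b
  x = 8
  u = 1
  return y
After copy-propagate (6 stmts):
  y = 3
  b = 13
  v = 3 + 13
  x = 8
  u = 1
  return 3
After constant-fold (6 stmts):
  y = 3
  b = 13
  v = 16
  x = 8
  u = 1
  return 3
After dead-code-elim (1 stmts):
  return 3

Answer: return 3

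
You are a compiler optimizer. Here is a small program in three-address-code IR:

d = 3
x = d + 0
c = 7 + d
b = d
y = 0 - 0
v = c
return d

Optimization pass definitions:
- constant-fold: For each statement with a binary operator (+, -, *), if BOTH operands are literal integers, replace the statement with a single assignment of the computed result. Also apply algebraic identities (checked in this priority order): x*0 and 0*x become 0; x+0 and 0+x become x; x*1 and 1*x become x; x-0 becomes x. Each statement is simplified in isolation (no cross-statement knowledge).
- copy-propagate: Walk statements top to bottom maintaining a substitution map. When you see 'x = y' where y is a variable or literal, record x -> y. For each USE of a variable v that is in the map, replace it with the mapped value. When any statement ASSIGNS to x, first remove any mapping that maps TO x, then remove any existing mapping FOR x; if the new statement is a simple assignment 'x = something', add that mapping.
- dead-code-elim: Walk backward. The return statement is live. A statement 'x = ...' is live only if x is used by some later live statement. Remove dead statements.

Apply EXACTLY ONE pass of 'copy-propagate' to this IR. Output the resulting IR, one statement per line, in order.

Answer: d = 3
x = 3 + 0
c = 7 + 3
b = 3
y = 0 - 0
v = c
return 3

Derivation:
Applying copy-propagate statement-by-statement:
  [1] d = 3  (unchanged)
  [2] x = d + 0  -> x = 3 + 0
  [3] c = 7 + d  -> c = 7 + 3
  [4] b = d  -> b = 3
  [5] y = 0 - 0  (unchanged)
  [6] v = c  (unchanged)
  [7] return d  -> return 3
Result (7 stmts):
  d = 3
  x = 3 + 0
  c = 7 + 3
  b = 3
  y = 0 - 0
  v = c
  return 3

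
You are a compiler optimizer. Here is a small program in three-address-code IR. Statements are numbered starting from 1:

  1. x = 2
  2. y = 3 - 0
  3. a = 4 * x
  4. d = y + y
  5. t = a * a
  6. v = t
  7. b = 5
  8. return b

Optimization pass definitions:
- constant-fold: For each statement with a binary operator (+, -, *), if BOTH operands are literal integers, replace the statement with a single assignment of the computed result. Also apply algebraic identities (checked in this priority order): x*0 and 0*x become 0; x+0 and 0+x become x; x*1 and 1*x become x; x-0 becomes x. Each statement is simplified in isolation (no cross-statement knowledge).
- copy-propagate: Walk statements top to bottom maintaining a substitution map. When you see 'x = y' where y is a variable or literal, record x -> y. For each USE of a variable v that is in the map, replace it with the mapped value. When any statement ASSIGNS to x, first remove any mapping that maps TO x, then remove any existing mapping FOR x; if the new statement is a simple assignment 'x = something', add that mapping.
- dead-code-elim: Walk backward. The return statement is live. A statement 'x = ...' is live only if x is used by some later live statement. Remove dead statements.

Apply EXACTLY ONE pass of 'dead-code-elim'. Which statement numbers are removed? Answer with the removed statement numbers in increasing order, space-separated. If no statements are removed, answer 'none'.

Backward liveness scan:
Stmt 1 'x = 2': DEAD (x not in live set [])
Stmt 2 'y = 3 - 0': DEAD (y not in live set [])
Stmt 3 'a = 4 * x': DEAD (a not in live set [])
Stmt 4 'd = y + y': DEAD (d not in live set [])
Stmt 5 't = a * a': DEAD (t not in live set [])
Stmt 6 'v = t': DEAD (v not in live set [])
Stmt 7 'b = 5': KEEP (b is live); live-in = []
Stmt 8 'return b': KEEP (return); live-in = ['b']
Removed statement numbers: [1, 2, 3, 4, 5, 6]
Surviving IR:
  b = 5
  return b

Answer: 1 2 3 4 5 6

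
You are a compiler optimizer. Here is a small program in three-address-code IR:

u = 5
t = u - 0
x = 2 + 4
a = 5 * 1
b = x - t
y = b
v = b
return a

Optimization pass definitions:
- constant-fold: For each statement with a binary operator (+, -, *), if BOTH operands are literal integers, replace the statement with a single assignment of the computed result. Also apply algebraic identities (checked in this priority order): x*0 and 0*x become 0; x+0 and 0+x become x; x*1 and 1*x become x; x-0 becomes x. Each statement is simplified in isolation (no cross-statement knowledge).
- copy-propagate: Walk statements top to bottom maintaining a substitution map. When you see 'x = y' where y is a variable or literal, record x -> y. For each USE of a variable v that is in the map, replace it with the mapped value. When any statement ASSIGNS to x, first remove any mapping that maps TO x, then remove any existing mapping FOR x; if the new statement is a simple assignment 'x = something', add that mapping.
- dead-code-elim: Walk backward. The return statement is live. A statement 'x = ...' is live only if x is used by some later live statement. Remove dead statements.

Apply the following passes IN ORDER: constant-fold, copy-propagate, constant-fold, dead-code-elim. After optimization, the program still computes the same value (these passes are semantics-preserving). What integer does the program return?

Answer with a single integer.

Answer: 5

Derivation:
Initial IR:
  u = 5
  t = u - 0
  x = 2 + 4
  a = 5 * 1
  b = x - t
  y = b
  v = b
  return a
After constant-fold (8 stmts):
  u = 5
  t = u
  x = 6
  a = 5
  b = x - t
  y = b
  v = b
  return a
After copy-propagate (8 stmts):
  u = 5
  t = 5
  x = 6
  a = 5
  b = 6 - 5
  y = b
  v = b
  return 5
After constant-fold (8 stmts):
  u = 5
  t = 5
  x = 6
  a = 5
  b = 1
  y = b
  v = b
  return 5
After dead-code-elim (1 stmts):
  return 5
Evaluate:
  u = 5  =>  u = 5
  t = u - 0  =>  t = 5
  x = 2 + 4  =>  x = 6
  a = 5 * 1  =>  a = 5
  b = x - t  =>  b = 1
  y = b  =>  y = 1
  v = b  =>  v = 1
  return a = 5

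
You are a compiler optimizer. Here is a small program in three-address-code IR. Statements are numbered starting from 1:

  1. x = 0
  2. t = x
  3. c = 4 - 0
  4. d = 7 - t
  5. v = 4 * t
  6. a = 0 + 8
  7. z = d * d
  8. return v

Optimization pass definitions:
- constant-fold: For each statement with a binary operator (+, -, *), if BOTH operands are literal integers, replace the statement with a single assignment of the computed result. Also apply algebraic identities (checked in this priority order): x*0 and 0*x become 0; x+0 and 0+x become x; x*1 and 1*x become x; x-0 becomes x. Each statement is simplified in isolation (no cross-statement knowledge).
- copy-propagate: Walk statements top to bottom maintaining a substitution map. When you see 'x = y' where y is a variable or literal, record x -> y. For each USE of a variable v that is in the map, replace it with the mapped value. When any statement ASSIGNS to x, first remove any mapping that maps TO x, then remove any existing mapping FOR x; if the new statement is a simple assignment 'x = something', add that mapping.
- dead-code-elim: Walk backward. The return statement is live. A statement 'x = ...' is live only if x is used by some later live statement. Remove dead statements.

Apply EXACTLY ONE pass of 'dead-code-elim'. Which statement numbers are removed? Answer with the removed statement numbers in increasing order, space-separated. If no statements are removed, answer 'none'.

Backward liveness scan:
Stmt 1 'x = 0': KEEP (x is live); live-in = []
Stmt 2 't = x': KEEP (t is live); live-in = ['x']
Stmt 3 'c = 4 - 0': DEAD (c not in live set ['t'])
Stmt 4 'd = 7 - t': DEAD (d not in live set ['t'])
Stmt 5 'v = 4 * t': KEEP (v is live); live-in = ['t']
Stmt 6 'a = 0 + 8': DEAD (a not in live set ['v'])
Stmt 7 'z = d * d': DEAD (z not in live set ['v'])
Stmt 8 'return v': KEEP (return); live-in = ['v']
Removed statement numbers: [3, 4, 6, 7]
Surviving IR:
  x = 0
  t = x
  v = 4 * t
  return v

Answer: 3 4 6 7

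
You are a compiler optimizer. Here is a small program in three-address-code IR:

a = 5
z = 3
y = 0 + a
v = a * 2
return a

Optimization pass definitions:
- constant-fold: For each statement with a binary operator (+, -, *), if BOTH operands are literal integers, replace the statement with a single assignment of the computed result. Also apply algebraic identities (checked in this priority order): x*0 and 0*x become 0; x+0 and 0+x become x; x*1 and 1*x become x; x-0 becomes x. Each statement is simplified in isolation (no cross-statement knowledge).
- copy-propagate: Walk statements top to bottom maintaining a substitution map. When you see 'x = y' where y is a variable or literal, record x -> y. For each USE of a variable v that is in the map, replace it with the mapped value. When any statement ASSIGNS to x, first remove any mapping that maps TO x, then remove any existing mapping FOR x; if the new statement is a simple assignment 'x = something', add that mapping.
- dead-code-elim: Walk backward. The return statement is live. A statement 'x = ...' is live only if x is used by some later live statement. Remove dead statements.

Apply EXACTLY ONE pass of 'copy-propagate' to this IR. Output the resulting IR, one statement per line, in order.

Answer: a = 5
z = 3
y = 0 + 5
v = 5 * 2
return 5

Derivation:
Applying copy-propagate statement-by-statement:
  [1] a = 5  (unchanged)
  [2] z = 3  (unchanged)
  [3] y = 0 + a  -> y = 0 + 5
  [4] v = a * 2  -> v = 5 * 2
  [5] return a  -> return 5
Result (5 stmts):
  a = 5
  z = 3
  y = 0 + 5
  v = 5 * 2
  return 5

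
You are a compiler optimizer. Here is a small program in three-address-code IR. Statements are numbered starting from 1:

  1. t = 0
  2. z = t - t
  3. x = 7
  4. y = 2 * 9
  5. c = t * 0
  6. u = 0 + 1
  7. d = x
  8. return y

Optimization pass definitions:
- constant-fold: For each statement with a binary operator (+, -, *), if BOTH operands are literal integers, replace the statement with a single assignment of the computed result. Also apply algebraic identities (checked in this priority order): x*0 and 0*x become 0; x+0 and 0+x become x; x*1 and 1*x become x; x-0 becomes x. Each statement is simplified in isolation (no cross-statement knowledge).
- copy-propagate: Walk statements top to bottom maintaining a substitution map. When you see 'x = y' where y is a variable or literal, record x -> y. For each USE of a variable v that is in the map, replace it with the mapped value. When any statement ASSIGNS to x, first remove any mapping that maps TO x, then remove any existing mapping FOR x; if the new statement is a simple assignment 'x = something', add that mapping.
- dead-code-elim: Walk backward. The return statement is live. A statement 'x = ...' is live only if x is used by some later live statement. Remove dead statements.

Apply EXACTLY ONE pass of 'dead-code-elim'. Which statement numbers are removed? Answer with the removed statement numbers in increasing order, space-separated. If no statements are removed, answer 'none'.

Backward liveness scan:
Stmt 1 't = 0': DEAD (t not in live set [])
Stmt 2 'z = t - t': DEAD (z not in live set [])
Stmt 3 'x = 7': DEAD (x not in live set [])
Stmt 4 'y = 2 * 9': KEEP (y is live); live-in = []
Stmt 5 'c = t * 0': DEAD (c not in live set ['y'])
Stmt 6 'u = 0 + 1': DEAD (u not in live set ['y'])
Stmt 7 'd = x': DEAD (d not in live set ['y'])
Stmt 8 'return y': KEEP (return); live-in = ['y']
Removed statement numbers: [1, 2, 3, 5, 6, 7]
Surviving IR:
  y = 2 * 9
  return y

Answer: 1 2 3 5 6 7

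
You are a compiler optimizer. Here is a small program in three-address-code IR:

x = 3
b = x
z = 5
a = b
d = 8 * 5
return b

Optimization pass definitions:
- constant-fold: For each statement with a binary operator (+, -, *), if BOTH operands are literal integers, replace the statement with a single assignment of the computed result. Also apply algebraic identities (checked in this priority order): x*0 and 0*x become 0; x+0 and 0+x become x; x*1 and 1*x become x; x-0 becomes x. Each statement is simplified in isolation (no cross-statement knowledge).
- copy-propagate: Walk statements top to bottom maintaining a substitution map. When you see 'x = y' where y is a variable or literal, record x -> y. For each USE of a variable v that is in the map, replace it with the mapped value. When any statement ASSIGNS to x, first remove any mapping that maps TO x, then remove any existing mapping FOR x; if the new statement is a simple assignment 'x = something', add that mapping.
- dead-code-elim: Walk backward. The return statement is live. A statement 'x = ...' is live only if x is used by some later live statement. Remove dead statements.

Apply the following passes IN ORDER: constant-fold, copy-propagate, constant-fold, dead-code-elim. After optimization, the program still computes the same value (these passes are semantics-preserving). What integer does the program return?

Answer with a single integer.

Initial IR:
  x = 3
  b = x
  z = 5
  a = b
  d = 8 * 5
  return b
After constant-fold (6 stmts):
  x = 3
  b = x
  z = 5
  a = b
  d = 40
  return b
After copy-propagate (6 stmts):
  x = 3
  b = 3
  z = 5
  a = 3
  d = 40
  return 3
After constant-fold (6 stmts):
  x = 3
  b = 3
  z = 5
  a = 3
  d = 40
  return 3
After dead-code-elim (1 stmts):
  return 3
Evaluate:
  x = 3  =>  x = 3
  b = x  =>  b = 3
  z = 5  =>  z = 5
  a = b  =>  a = 3
  d = 8 * 5  =>  d = 40
  return b = 3

Answer: 3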